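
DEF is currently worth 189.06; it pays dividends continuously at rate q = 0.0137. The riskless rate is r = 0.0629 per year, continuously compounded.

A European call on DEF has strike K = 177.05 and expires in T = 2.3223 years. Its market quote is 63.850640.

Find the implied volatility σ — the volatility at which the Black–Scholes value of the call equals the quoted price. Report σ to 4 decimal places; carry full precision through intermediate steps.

At σ = 0.4738 the Black–Scholes value reproduces the quote:
σ√T = 0.4738·√2.3223 = 0.722028
d₁ = (ln(S/K) + (r−q+σ²/2)T) / (σ√T) = (ln(189.06/177.05) + (0.0629−0.0137+0.4738²/2)·2.3223) / 0.722028 = (0.065632 + 0.374920) / 0.722028 = 0.610159
d₂ = d₁ − σ√T = 0.610159 − 0.722028 = -0.111870
e^{−rT} = 0.864095
e^{−qT} = 0.968685
N(d₁) = 0.729122,  N(d₂) = 0.455463
V = S·e^{−qT}·N(d₁) − K·e^{−rT}·N(d₂) = 133.531076 − 69.680436 = 63.850640 (the quoted price), and the Black–Scholes price is strictly increasing in σ, so σ is unique

sigma = 0.4738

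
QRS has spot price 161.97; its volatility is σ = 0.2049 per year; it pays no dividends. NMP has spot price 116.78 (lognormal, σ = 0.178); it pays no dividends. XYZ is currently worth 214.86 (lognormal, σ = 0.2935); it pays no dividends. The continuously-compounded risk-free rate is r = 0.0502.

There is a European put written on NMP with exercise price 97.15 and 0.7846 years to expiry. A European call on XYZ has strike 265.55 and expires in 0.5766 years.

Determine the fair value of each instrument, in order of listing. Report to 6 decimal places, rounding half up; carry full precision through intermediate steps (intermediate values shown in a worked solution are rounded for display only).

price(NMP put K=97.15) = 0.580200
price(XYZ call K=265.55) = 6.059720

[NMP put K=97.15]
σ√T = 0.178·√0.7846 = 0.157668
d₁ = (ln(S/K) + (r+σ²/2)T) / (σ√T) = (ln(116.78/97.15) + (0.0502+0.178²/2)·0.7846) / 0.157668 = (0.184036 + 0.051817) / 0.157668 = 1.495877
d₂ = d₁ − σ√T = 1.495877 − 0.157668 = 1.338208
e^{−rT} = 0.961379
N(−d₁) = 0.067343,  N(−d₂) = 0.090414
price = K·e^{−rT}·N(−d₂) − S·N(−d₁) = 8.444505 − 7.864304 = 0.580200
[XYZ call K=265.55]
σ√T = 0.2935·√0.5766 = 0.222867
d₁ = (ln(S/K) + (r+σ²/2)T) / (σ√T) = (ln(214.86/265.55) + (0.0502+0.2935²/2)·0.5766) / 0.222867 = (-0.211816 + 0.053780) / 0.222867 = -0.709107
d₂ = d₁ − σ√T = -0.709107 − 0.222867 = -0.931974
e^{−rT} = 0.971470
N(d₁) = 0.239129,  N(d₂) = 0.175675
price = S·N(d₁) − K·e^{−rT}·N(d₂) = 51.379284 − 45.319564 = 6.059720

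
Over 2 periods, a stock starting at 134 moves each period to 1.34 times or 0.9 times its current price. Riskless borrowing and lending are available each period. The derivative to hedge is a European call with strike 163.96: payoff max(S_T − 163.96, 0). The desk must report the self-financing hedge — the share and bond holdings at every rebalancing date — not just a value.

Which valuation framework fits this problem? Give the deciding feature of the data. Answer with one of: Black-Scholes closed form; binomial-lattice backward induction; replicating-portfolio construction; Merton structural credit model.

Key observation: the deliverable is the dynamic trading strategy on the 2-step tree (spot 134, moves 1.34 and 0.9), so the valuation must go through the node-by-node replicating-portfolio solve.

framework: replicating-portfolio construction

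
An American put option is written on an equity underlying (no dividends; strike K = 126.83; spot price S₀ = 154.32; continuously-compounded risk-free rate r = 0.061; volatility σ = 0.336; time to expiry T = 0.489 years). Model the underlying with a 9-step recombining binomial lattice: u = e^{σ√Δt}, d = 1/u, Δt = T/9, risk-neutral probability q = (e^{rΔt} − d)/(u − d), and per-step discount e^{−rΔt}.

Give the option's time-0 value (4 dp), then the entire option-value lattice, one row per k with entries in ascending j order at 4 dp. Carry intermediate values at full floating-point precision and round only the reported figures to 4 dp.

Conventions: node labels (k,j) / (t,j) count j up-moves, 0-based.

Δt=0.05433  u=1.08147  d=0.92467  q=0.50160  discount=0.99669
step 9 (expiry): payoffs max(K−S,0) = 50.5700 37.6382 22.5136 4.8242 0.0000 0.0000 0.0000 0.0000 0.0000 0.0000
k=8: (k=8,j=0): S=82.4728, K−S=44.3572, hold=43.9375 ⇒ V=44.3572 exercise | (k=8,j=1): S=96.4581, K−S=30.3719, hold=29.9522 ⇒ V=30.3719 exercise | (k=8,j=2): S=112.8149, K−S=14.0151, hold=13.5954 ⇒ V=14.0151 exercise | (k=8,j=3): S=131.9454, K−S=0.0000, hold=2.3964 ⇒ V=2.3964 continue | (k=8,j=4): S=154.3200, K−S=0.0000, hold=0.0000 ⇒ V=0.0000 continue | (k=8,j=5): S=180.4887, K−S=0.0000, hold=0.0000 ⇒ V=0.0000 continue | (k=8,j=6): S=211.0950, K−S=0.0000, hold=0.0000 ⇒ V=0.0000 continue | (k=8,j=7): S=246.8913, K−S=0.0000, hold=0.0000 ⇒ V=0.0000 continue | (k=8,j=8): S=288.7577, K−S=0.0000, hold=0.0000 ⇒ V=0.0000 continue
k=7: (k=7,j=0): S=89.1918, K−S=37.6382, hold=37.2186 ⇒ V=37.6382 exercise | (k=7,j=1): S=104.3164, K−S=22.5136, hold=22.0939 ⇒ V=22.5136 exercise | (k=7,j=2): S=122.0058, K−S=4.8242, hold=8.1600 ⇒ V=8.1600 continue | (k=7,j=3): S=142.6948, K−S=0.0000, hold=1.1904 ⇒ V=1.1904 continue | (k=7,j=4): S=166.8922, K−S=0.0000, hold=0.0000 ⇒ V=0.0000 continue | (k=7,j=5): S=195.1929, K−S=0.0000, hold=0.0000 ⇒ V=0.0000 continue | (k=7,j=6): S=228.2926, K−S=0.0000, hold=0.0000 ⇒ V=0.0000 continue | (k=7,j=7): S=267.0052, K−S=0.0000, hold=0.0000 ⇒ V=0.0000 continue
k=6: (k=6,j=0): S=96.4581, K−S=30.3719, hold=29.9522 ⇒ V=30.3719 exercise | (k=6,j=1): S=112.8149, K−S=14.0151, hold=15.2632 ⇒ V=15.2632 continue | (k=6,j=2): S=131.9454, K−S=0.0000, hold=4.6486 ⇒ V=4.6486 continue | (k=6,j=3): S=154.3200, K−S=0.0000, hold=0.5913 ⇒ V=0.5913 continue | (k=6,j=4): S=180.4887, K−S=0.0000, hold=0.0000 ⇒ V=0.0000 continue | (k=6,j=5): S=211.0950, K−S=0.0000, hold=0.0000 ⇒ V=0.0000 continue | (k=6,j=6): S=246.8913, K−S=0.0000, hold=0.0000 ⇒ V=0.0000 continue
k=5: (k=5,j=0): S=104.3164, K−S=22.5136, hold=22.7179 ⇒ V=22.7179 continue | (k=5,j=1): S=122.0058, K−S=4.8242, hold=9.9060 ⇒ V=9.9060 continue | (k=5,j=2): S=142.6948, K−S=0.0000, hold=2.6048 ⇒ V=2.6048 continue | (k=5,j=3): S=166.8922, K−S=0.0000, hold=0.2937 ⇒ V=0.2937 continue | (k=5,j=4): S=195.1929, K−S=0.0000, hold=0.0000 ⇒ V=0.0000 continue | (k=5,j=5): S=228.2926, K−S=0.0000, hold=0.0000 ⇒ V=0.0000 continue
k=4: (k=4,j=0): S=112.8149, K−S=14.0151, hold=16.2375 ⇒ V=16.2375 continue | (k=4,j=1): S=131.9454, K−S=0.0000, hold=6.2231 ⇒ V=6.2231 continue | (k=4,j=2): S=154.3200, K−S=0.0000, hold=1.4408 ⇒ V=1.4408 continue | (k=4,j=3): S=180.4887, K−S=0.0000, hold=0.1459 ⇒ V=0.1459 continue | (k=4,j=4): S=211.0950, K−S=0.0000, hold=0.0000 ⇒ V=0.0000 continue
k=3: (k=3,j=0): S=122.0058, K−S=4.8242, hold=11.1771 ⇒ V=11.1771 continue | (k=3,j=1): S=142.6948, K−S=0.0000, hold=3.8116 ⇒ V=3.8116 continue | (k=3,j=2): S=166.8922, K−S=0.0000, hold=0.7887 ⇒ V=0.7887 continue | (k=3,j=3): S=195.1929, K−S=0.0000, hold=0.0725 ⇒ V=0.0725 continue
k=2: (k=2,j=0): S=131.9454, K−S=0.0000, hold=7.4578 ⇒ V=7.4578 continue | (k=2,j=1): S=154.3200, K−S=0.0000, hold=2.2877 ⇒ V=2.2877 continue | (k=2,j=2): S=180.4887, K−S=0.0000, hold=0.4280 ⇒ V=0.4280 continue
k=1: (k=1,j=0): S=142.6948, K−S=0.0000, hold=4.8484 ⇒ V=4.8484 continue | (k=1,j=1): S=166.8922, K−S=0.0000, hold=1.3504 ⇒ V=1.3504 continue
k=0: (k=0,j=0): S=154.3200, K−S=0.0000, hold=3.0835 ⇒ V=3.0835 continue

price = 3.0835
tree:
3.0835
4.8484 1.3504
7.4578 2.2877 0.4280
11.1771 3.8116 0.7887 0.0725
16.2375 6.2231 1.4408 0.1459 0.0000
22.7179 9.9060 2.6048 0.2937 0.0000 0.0000
30.3719 15.2632 4.6486 0.5913 0.0000 0.0000 0.0000
37.6382 22.5136 8.1600 1.1904 0.0000 0.0000 0.0000 0.0000
44.3572 30.3719 14.0151 2.3964 0.0000 0.0000 0.0000 0.0000 0.0000
50.5700 37.6382 22.5136 4.8242 0.0000 0.0000 0.0000 0.0000 0.0000 0.0000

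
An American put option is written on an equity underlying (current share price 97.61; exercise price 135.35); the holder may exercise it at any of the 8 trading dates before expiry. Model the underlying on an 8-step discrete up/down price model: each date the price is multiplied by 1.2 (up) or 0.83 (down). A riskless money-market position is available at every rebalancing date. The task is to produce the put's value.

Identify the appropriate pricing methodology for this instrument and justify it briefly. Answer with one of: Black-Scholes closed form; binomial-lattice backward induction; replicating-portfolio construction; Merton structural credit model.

framework: binomial-lattice backward induction

Key observation: with exercise allowed before expiry on a discrete up/down model (8 steps from spot 97.61), the strike-135.35 put's value must be rolled back through the tree testing early exercise at each node.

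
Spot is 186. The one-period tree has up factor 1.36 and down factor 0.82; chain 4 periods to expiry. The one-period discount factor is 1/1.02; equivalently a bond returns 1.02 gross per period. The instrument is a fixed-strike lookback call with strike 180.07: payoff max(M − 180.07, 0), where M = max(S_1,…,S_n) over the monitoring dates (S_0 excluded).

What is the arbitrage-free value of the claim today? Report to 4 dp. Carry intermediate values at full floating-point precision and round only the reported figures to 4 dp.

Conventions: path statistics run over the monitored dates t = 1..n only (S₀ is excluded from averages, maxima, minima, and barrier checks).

Set p* = 0.3704 (from d < R < u); the path-dependent value is the discounted p*-expectation over all price paths.
Enumerate all 2^4 = 16 price paths (U = up ×1.36, D = down ×0.82); each path with k up-moves has probability p*^k·(1−p*)^(4−k).
DDDD: M=152.5200, payoff=0.0000, prob=0.157159
UDDD: M=252.9600, payoff=72.8900, prob=0.092447
DUDD: M=207.4272, payoff=27.3572, prob=0.092447
UUDD: M=344.0256, payoff=163.9556, prob=0.054380
DDUD: M=170.0903, payoff=0.0000, prob=0.092447
UDUD: M=282.1010, payoff=102.0310, prob=0.054380
DUUD: M=282.1010, payoff=102.0310, prob=0.054380
UUUD: M=467.8748, payoff=287.8048, prob=0.031988
DDDU: M=152.5200, payoff=0.0000, prob=0.092447
UDDU: M=252.9600, payoff=72.8900, prob=0.054380
DUDU: M=231.3228, payoff=51.2528, prob=0.054380
UUDU: M=383.6573, payoff=203.5873, prob=0.031988
DDUU: M=231.3228, payoff=51.2528, prob=0.054380
UDUU: M=383.6573, payoff=203.5873, prob=0.031988
DUUU: M=383.6573, payoff=203.5873, prob=0.031988
UUUU: M=636.3097, payoff=456.2397, prob=0.018817
Price = Σ prob·payoff / R^4 = 76.147344 / 1.082432 = 70.3484

price = 70.3484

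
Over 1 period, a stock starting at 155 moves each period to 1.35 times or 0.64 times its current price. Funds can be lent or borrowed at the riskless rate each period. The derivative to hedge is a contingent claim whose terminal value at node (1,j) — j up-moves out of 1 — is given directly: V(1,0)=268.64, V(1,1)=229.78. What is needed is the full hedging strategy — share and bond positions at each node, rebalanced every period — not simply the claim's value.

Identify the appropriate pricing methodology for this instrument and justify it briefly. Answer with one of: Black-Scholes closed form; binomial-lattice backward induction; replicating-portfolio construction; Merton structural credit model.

framework: replicating-portfolio construction

Key observation: the mandate to exhibit the hedge at every date and state singles out the replicating-portfolio construction on the 1-period tree with factors 1.35 and 0.64 from 155.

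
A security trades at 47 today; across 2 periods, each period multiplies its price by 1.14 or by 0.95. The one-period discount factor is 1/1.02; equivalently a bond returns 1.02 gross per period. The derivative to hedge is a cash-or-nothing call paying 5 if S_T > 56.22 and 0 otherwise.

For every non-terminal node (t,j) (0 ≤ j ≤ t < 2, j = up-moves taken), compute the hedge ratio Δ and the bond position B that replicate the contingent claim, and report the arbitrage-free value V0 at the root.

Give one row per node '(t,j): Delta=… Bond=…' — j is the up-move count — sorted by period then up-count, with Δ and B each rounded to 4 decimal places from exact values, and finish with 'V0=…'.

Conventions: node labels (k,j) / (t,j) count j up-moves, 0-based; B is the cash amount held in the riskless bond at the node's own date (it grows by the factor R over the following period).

No-arbitrage ⇒ martingale measure with p* = (R−d)/(u−d) = 0.3684.
Terminal payoffs: V(2,0)=0.0000, V(2,1)=0.0000, V(2,2)=5.0000
Node (1,0) S=44.6500: V=(p*·0.0000+(1−p*)·0.0000)/1.02=0.0000; Δ=(0.0000−0.0000)/(50.9010−42.4175)=0.0000; B=V−Δ·S=0.0000
Node (1,1) S=53.5800: V=(p*·5.0000+(1−p*)·0.0000)/1.02=1.8060; Δ=(5.0000−0.0000)/(61.0812−50.9010)=0.4911; B=V−Δ·S=-24.5098
Node (0,0) S=47.0000: V=(p*·1.8060+(1−p*)·0.0000)/1.02=0.6523; Δ=(1.8060−0.0000)/(53.5800−44.6500)=0.2022; B=V−Δ·S=-8.8529
Check: Δ(0,0)·S0 + B(0,0) = 0.6523 = V0.

(0,0): Delta=0.2022 Bond=-8.8529
(1,0): Delta=0.0000 Bond=0.0000
(1,1): Delta=0.4911 Bond=-24.5098
V0=0.6523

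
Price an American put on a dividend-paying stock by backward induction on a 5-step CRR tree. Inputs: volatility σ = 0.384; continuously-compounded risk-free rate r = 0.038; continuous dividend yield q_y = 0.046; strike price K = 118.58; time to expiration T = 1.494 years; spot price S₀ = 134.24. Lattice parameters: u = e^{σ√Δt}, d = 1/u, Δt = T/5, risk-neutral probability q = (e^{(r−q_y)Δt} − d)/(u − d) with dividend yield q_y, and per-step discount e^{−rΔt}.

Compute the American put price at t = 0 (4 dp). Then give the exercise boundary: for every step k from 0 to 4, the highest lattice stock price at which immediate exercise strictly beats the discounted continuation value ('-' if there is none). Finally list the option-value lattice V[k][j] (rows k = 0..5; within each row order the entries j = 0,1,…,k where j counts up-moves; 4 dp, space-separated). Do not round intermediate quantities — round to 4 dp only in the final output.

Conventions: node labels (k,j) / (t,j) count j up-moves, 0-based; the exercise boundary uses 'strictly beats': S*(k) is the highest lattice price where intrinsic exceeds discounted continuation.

params: Δt=0.29880 u=1.23356 d=0.81066 q=0.44207 e^(-rΔt)=0.98871
t_5 payoffs: 71.5819 47.0644 9.7568 0.0000 0.0000 0.0000
t_4: node(4,0) S=57.9750 payoff=60.6050 vs cont=60.0576 → 60.6050 [stop]  node(4,1) S=88.2188 payoff=30.3612 vs cont=30.2266 → 30.3612 [stop]  node(4,2) S=134.2400 payoff=0.0000 vs cont=5.3821 → 5.3821 [wait]  node(4,3) S=204.2691 payoff=0.0000 vs cont=0.0000 → 0.0000 [wait]  node(4,4) S=310.8302 payoff=0.0000 vs cont=0.0000 → 0.0000 [wait]  ⇒ S*(4)=88.2188
t_3: node(3,0) S=71.5156 payoff=47.0644 vs cont=46.7018 → 47.0644 [stop]  node(3,1) S=108.8232 payoff=9.7568 vs cont=19.1006 → 19.1006 [wait]  node(3,2) S=165.5931 payoff=0.0000 vs cont=2.9690 → 2.9690 [wait]  node(3,3) S=251.9782 payoff=0.0000 vs cont=0.0000 → 0.0000 [wait]  ⇒ S*(3)=71.5156
t_2: node(2,0) S=88.2188 payoff=30.3612 vs cont=34.3106 → 34.3106 [wait]  node(2,1) S=134.2400 payoff=0.0000 vs cont=11.8341 → 11.8341 [wait]  node(2,2) S=204.2691 payoff=0.0000 vs cont=1.6378 → 1.6378 [wait]  ⇒ S*(2)=-
t_1: node(1,0) S=108.8232 payoff=9.7568 vs cont=24.0992 → 24.0992 [wait]  node(1,1) S=165.5931 payoff=0.0000 vs cont=7.2439 → 7.2439 [wait]  ⇒ S*(1)=-
t_0: node(0,0) S=134.2400 payoff=0.0000 vs cont=16.4600 → 16.4600 [wait]  ⇒ S*(0)=-

price = 16.4600
boundary = - - - 71.5156 88.2188
tree:
16.4600
24.0992 7.2439
34.3106 11.8341 1.6378
47.0644 19.1006 2.9690 0.0000
60.6050 30.3612 5.3821 0.0000 0.0000
71.5819 47.0644 9.7568 0.0000 0.0000 0.0000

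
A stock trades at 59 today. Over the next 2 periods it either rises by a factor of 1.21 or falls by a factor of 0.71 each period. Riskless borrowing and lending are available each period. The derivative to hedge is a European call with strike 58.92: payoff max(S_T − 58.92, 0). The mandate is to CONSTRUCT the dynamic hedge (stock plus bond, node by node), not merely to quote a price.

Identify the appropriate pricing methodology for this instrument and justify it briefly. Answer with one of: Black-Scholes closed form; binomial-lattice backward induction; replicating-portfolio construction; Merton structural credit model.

framework: replicating-portfolio construction

Key observation: the deliverable is the dynamic trading strategy on the 2-step tree (spot 59, moves 1.21 and 0.71), so the valuation must go through the node-by-node replicating-portfolio solve.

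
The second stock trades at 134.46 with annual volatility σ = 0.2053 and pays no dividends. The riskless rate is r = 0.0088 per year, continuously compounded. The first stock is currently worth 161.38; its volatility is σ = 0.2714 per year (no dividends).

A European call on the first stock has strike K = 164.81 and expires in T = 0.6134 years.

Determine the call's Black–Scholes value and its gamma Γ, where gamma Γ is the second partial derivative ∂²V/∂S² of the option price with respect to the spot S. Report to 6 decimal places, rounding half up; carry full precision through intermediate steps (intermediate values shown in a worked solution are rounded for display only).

σ√T = 0.2714·√0.6134 = 0.212560
d₁ = (ln(S/K) + (r+σ²/2)T) / (σ√T) = (ln(161.38/164.81) + (0.0088+0.2714²/2)·0.6134) / 0.212560 = (-0.021031 + 0.027989) / 0.212560 = 0.032731
d₂ = d₁ − σ√T = 0.032731 − 0.212560 = -0.179829
e^{−rT} = 0.994617
N(d₁) = 0.513056,  N(d₂) = 0.428643
Call price V = S·N(d₁) − K·e^{−rT}·N(d₂) = 82.796903 − 70.264422 = 12.532481
φ(d₁) = (1/√(2π))·e^{−d₁²/2} = 0.398729
Γ = φ(d₁) / (S·σ·√T) = 0.011624

price = 12.532481
Γ = 0.011624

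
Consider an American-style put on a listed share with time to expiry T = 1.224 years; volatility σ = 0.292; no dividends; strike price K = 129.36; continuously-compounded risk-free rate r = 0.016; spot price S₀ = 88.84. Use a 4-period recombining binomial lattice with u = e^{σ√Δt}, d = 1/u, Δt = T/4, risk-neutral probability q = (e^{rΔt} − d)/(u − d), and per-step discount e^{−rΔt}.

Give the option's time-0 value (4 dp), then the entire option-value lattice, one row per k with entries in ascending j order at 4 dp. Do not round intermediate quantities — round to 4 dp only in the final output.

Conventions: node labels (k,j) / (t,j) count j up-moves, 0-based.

Δt=0.30600  u=1.17530  d=0.85084  q=0.47483  discount=0.99512
step 4 (expiry): payoffs max(K−S,0) = 82.8005 65.0456 40.5200 6.6419 0.0000
k=3: (k=3,j=0): S=54.7216, K−S=74.6384, hold=74.0066 ⇒ V=74.6384 exercise | (k=3,j=1): S=75.5890, K−S=53.7710, hold=53.1392 ⇒ V=53.7710 exercise | (k=3,j=2): S=104.4140, K−S=24.9460, hold=24.3142 ⇒ V=24.9460 exercise | (k=3,j=3): S=144.2310, K−S=0.0000, hold=3.4711 ⇒ V=3.4711 continue
k=2: (k=2,j=0): S=64.3144, K−S=65.0456, hold=64.4138 ⇒ V=65.0456 exercise | (k=2,j=1): S=88.8400, K−S=40.5200, hold=39.8882 ⇒ V=40.5200 exercise | (k=2,j=2): S=122.7181, K−S=6.6419, hold=14.6770 ⇒ V=14.6770 continue
k=1: (k=1,j=0): S=75.5890, K−S=53.7710, hold=53.1392 ⇒ V=53.7710 exercise | (k=1,j=1): S=104.4140, K−S=24.9460, hold=28.1109 ⇒ V=28.1109 continue
k=0: (k=0,j=0): S=88.8400, K−S=40.5200, hold=41.3837 ⇒ V=41.3837 continue

price = 41.3837
tree:
41.3837
53.7710 28.1109
65.0456 40.5200 14.6770
74.6384 53.7710 24.9460 3.4711
82.8005 65.0456 40.5200 6.6419 0.0000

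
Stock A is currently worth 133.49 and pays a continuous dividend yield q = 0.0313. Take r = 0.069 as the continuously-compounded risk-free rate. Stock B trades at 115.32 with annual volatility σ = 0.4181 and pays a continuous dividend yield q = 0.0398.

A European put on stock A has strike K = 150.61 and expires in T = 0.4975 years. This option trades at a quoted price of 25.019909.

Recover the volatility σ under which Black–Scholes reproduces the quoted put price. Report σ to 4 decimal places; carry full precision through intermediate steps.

At σ = 0.4397 the Black–Scholes value reproduces the quote:
σ√T = 0.4397·√0.4975 = 0.310137
d₁ = (ln(S/K) + (r−q+σ²/2)T) / (σ√T) = (ln(133.49/150.61) + (0.069−0.0313+0.4397²/2)·0.4975) / 0.310137 = (-0.120667 + 0.066848) / 0.310137 = -0.173533
d₂ = d₁ − σ√T = -0.173533 − 0.310137 = -0.483670
e^{−rT} = 0.966255
e^{−qT} = 0.984549
N(−d₁) = 0.568884,  N(−d₂) = 0.685690
V = K·e^{−rT}·N(−d₂) − S·e^{−qT}·N(−d₁) = 99.786856 − 74.766947 = 25.019909 (matching the quote); vega is positive throughout, so no other σ reproduces this price

sigma = 0.4397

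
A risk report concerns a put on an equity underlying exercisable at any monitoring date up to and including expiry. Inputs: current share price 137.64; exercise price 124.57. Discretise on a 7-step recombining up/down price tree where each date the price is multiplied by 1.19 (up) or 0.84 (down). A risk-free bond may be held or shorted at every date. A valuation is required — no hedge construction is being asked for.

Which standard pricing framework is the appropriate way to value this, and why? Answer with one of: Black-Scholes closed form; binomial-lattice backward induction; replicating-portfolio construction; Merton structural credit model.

Key observation: early exercise of the strike-124.57 put must be checked at each of the 7 dates (spot 137.64), which forces a node-by-node comparison of intrinsic and continuation value backward from expiry.

framework: binomial-lattice backward induction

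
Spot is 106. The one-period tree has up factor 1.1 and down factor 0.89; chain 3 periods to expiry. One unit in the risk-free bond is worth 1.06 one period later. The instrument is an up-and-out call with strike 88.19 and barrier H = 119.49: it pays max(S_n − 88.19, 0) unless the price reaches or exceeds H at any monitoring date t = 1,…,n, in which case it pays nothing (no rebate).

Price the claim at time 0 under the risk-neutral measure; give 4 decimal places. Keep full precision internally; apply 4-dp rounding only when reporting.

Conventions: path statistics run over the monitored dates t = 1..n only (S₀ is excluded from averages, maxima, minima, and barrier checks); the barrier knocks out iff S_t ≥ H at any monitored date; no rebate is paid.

price = 5.7502

Set p* = 0.8095 (from d < R < u); the path-dependent value is the discounted p*-expectation over all price paths.
Enumerate all 2^3 = 8 price paths (U = up ×1.1, D = down ×0.89); each path with k up-moves has probability p*^k·(1−p*)^(3−k).
DDD: M=94.3400, payoff=0.0000, prob=0.006911
UDD: M=116.6000, payoff=4.1689, prob=0.029370
DUD: M=103.7740, payoff=4.1689, prob=0.029370
UUD: M=128.2600, payoff=0.0000, prob=0.124825
DDU: M=94.3400, payoff=4.1689, prob=0.029370
UDU: M=116.6000, payoff=25.9614, prob=0.124825
DUU: M=114.1514, payoff=25.9614, prob=0.124825
UUU: M=141.0860, payoff=0.0000, prob=0.530504
Price = Σ prob·payoff / R^3 = 6.848563 / 1.191016 = 5.7502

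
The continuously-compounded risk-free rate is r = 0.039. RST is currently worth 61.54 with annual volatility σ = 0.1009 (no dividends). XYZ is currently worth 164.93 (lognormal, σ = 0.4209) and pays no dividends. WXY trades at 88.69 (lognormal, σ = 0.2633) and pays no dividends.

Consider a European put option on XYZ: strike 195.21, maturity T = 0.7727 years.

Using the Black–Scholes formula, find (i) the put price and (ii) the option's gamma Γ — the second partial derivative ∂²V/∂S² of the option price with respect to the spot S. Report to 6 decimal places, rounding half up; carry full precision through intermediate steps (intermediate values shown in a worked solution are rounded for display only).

price = 40.020144
Γ = 0.006422

σ√T = 0.4209·√0.7727 = 0.369985
d₁ = (ln(S/K) + (r+σ²/2)T) / (σ√T) = (ln(164.93/195.21) + (0.039+0.4209²/2)·0.7727) / 0.369985 = (-0.168555 + 0.098580) / 0.369985 = -0.189129
d₂ = d₁ − σ√T = -0.189129 − 0.369985 = -0.559114
e^{−rT} = 0.970314
N(−d₁) = 0.575004,  N(−d₂) = 0.711958
Put price V = K·e^{−rT}·N(−d₂) − S·N(−d₁) = 134.855576 − 94.835432 = 40.020144
φ(d₁) = (1/√(2π))·e^{−d₁²/2} = 0.391871
Γ = φ(d₁) / (S·σ·√T) = 0.006422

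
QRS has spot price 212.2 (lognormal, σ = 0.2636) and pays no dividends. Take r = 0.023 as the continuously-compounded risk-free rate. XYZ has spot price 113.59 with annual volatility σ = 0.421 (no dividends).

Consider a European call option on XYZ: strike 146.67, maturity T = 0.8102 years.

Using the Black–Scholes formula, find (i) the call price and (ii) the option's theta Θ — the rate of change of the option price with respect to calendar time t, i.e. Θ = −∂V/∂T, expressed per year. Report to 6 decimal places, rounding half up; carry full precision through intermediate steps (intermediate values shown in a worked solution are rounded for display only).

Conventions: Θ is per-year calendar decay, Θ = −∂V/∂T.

price = 7.766264
Θ = -10.324804

σ√T = 0.421·√0.8102 = 0.378947
d₁ = (ln(S/K) + (r+σ²/2)T) / (σ√T) = (ln(113.59/146.67) + (0.023+0.421²/2)·0.8102) / 0.378947 = (-0.255590 + 0.090435) / 0.378947 = -0.435826
d₂ = d₁ − σ√T = -0.435826 − 0.378947 = -0.814773
e^{−rT} = 0.981538
N(d₁) = 0.331482,  N(d₂) = 0.207601
Call price V = S·N(d₁) − K·e^{−rT}·N(d₂) = 37.652993 − 29.886729 = 7.766264
φ(d₁) = (1/√(2π))·e^{−d₁²/2} = 0.362797
Θ = −S·φ(d₁)·σ/(2√T) − r·K·e^{−rT}·N(d₂) = −9.637409 − 0.687395 = -10.324804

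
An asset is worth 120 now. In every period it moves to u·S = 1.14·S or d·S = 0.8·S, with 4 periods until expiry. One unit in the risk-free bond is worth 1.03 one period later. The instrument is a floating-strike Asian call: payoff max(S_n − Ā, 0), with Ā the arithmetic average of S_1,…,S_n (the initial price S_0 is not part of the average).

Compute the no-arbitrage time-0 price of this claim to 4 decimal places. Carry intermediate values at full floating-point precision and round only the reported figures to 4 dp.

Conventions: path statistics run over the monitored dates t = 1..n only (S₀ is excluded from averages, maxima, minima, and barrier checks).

Under the martingale measure an up-move has probability p* = 0.6765; value the claim as the probability-weighted average of per-path payoffs, discounted 4 periods at R = 1.03.
Enumerate all 2^4 = 16 price paths (U = up ×1.14, D = down ×0.8); each path with k up-moves has probability p*^k·(1−p*)^(4−k).
DDDD: Ā=70.8480, payoff=0.0000, prob=0.010956
UDDD: Ā=100.9584, payoff=0.0000, prob=0.022908
DUDD: Ā=90.7584, payoff=0.0000, prob=0.022908
UUDD: Ā=129.3307, payoff=0.0000, prob=0.047899
DDUD: Ā=82.5984, payoff=0.0000, prob=0.022908
UDUD: Ā=117.7027, payoff=0.0000, prob=0.047899
DUUD: Ā=107.5027, payoff=0.0000, prob=0.047899
UUUD: Ā=153.1914, payoff=0.0000, prob=0.100152
DDDU: Ā=76.0704, payoff=0.0000, prob=0.022908
UDDU: Ā=108.4003, payoff=0.0000, prob=0.047899
DUDU: Ā=98.2003, payoff=1.6090, prob=0.047899
UUDU: Ā=139.9355, payoff=2.2928, prob=0.100152
DDUU: Ā=90.0403, payoff=9.7690, prob=0.047899
UDUU: Ā=128.3075, payoff=13.9208, prob=0.100152
DUUU: Ā=118.1075, payoff=24.1208, prob=0.100152
UUUU: Ā=168.3031, payoff=34.3721, prob=0.209409
Price = Σ prob·payoff / R^4 = 11.782391 / 1.125509 = 10.4685

price = 10.4685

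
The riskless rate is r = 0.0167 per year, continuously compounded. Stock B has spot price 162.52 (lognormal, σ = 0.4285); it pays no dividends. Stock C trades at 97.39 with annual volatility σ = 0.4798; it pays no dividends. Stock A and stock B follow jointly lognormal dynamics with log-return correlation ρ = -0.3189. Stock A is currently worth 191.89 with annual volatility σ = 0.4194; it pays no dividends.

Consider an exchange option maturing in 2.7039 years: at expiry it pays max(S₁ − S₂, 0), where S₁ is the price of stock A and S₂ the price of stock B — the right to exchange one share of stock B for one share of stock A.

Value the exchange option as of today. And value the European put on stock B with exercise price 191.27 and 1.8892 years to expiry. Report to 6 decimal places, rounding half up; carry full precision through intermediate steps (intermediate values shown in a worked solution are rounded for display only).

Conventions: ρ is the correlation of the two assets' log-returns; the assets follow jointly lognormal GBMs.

σ_eff = √(σ₁² + σ₂² − 2ρσ₁σ₂) = √(0.4194² + 0.4285² − 2·-0.3189·0.4194·0.4285) = 0.688571
d₁ = (ln(S₁/S₂) + (q₂ − q₁ + σ_eff²/2)T) / (σ_eff√T) = (ln(191.89/162.52) + (0.0 − 0.0 + 0.237065)·2.7039) / 1.132254 = 0.712844
d₂ = d₁ − σ_eff√T = 0.712844 − 1.132254 = -0.419410
N(d₁) = 0.762029,  N(d₂) = 0.337458
V = S₁·e^{−q₁T}·N(d₁) − S₂·e^{−q₂T}·N(d₂) = 146.225729 − 54.843739 = 91.381991
[vanilla: stock B put K=191.27]
σ√T = 0.4285·√1.8892 = 0.588965
d₁ = (ln(S/K) + (r+σ²/2)T) / (σ√T) = (ln(162.52/191.27) + (0.0167+0.4285²/2)·1.8892) / 0.588965 = (-0.162885 + 0.204990) / 0.588965 = 0.071489
d₂ = d₁ − σ√T = 0.071489 − 0.588965 = -0.517476
e^{−rT} = 0.968943
N(−d₁) = 0.471504,  N(−d₂) = 0.697588
price = K·e^{−rT}·N(−d₂) − S·N(−d₁) = 129.283782 − 76.628850 = 52.654932

exchange price = 91.381991
price(stock B put K=191.27) = 52.654932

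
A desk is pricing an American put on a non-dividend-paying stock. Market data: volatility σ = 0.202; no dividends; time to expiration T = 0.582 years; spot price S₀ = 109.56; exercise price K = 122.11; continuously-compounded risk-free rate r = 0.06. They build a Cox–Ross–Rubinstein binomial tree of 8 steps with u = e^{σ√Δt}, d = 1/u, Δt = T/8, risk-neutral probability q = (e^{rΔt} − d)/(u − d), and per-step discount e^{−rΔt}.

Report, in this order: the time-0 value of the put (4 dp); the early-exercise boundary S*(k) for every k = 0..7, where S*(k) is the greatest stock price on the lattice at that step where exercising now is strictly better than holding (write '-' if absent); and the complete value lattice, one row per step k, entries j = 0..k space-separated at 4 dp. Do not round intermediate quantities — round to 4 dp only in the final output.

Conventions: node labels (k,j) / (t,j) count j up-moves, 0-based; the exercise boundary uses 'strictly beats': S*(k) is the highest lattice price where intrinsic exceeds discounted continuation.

Δt=0.07275  u=1.05600  d=0.94697  q=0.52651  discount=0.99564
step 8 (expiry): payoffs max(K−S,0) = 51.2574 43.1004 34.0043 23.8610 12.5500 0.0000 0.0000 0.0000 0.0000
step 7: (k=7,j=0): S=74.8200, K−S=47.2900, hold=46.7581 ⇒ V=47.2900 exercise | (k=7,j=1): S=83.4338, K−S=38.6762, hold=38.1444 ⇒ V=38.6762 exercise | (k=7,j=2): S=93.0392, K−S=29.0708, hold=28.5390 ⇒ V=29.0708 exercise | (k=7,j=3): S=103.7504, K−S=18.3596, hold=17.8277 ⇒ V=18.3596 exercise | (k=7,j=4): S=115.6949, K−S=6.4151, hold=5.9164 ⇒ V=6.4151 exercise | (k=7,j=5): S=129.0144, K−S=0.0000, hold=0.0000 ⇒ V=0.0000 continue | (k=7,j=6): S=143.8673, K−S=0.0000, hold=0.0000 ⇒ V=0.0000 continue | (k=7,j=7): S=160.4303, K−S=0.0000, hold=0.0000 ⇒ V=0.0000 continue  boundary S*=115.6949
step 6: (k=6,j=0): S=79.0096, K−S=43.1004, hold=42.5686 ⇒ V=43.1004 exercise | (k=6,j=1): S=88.1057, K−S=34.0043, hold=33.4725 ⇒ V=34.0043 exercise | (k=6,j=2): S=98.2490, K−S=23.8610, hold=23.3292 ⇒ V=23.8610 exercise | (k=6,j=3): S=109.5600, K−S=12.5500, hold=12.0182 ⇒ V=12.5500 exercise | (k=6,j=4): S=122.1732, K−S=0.0000, hold=3.0243 ⇒ V=3.0243 continue | (k=6,j=5): S=136.2386, K−S=0.0000, hold=0.0000 ⇒ V=0.0000 continue | (k=6,j=6): S=151.9233, K−S=0.0000, hold=0.0000 ⇒ V=0.0000 continue  boundary S*=109.5600
step 5: (k=5,j=0): S=83.4338, K−S=38.6762, hold=38.1444 ⇒ V=38.6762 exercise | (k=5,j=1): S=93.0392, K−S=29.0708, hold=28.5390 ⇒ V=29.0708 exercise | (k=5,j=2): S=103.7504, K−S=18.3596, hold=17.8277 ⇒ V=18.3596 exercise | (k=5,j=3): S=115.6949, K−S=6.4151, hold=7.5018 ⇒ V=7.5018 continue | (k=5,j=4): S=129.0144, K−S=0.0000, hold=1.4257 ⇒ V=1.4257 continue | (k=5,j=5): S=143.8673, K−S=0.0000, hold=0.0000 ⇒ V=0.0000 continue  boundary S*=103.7504
step 4: (k=4,j=0): S=88.1057, K−S=34.0043, hold=33.4725 ⇒ V=34.0043 exercise | (k=4,j=1): S=98.2490, K−S=23.8610, hold=23.3292 ⇒ V=23.8610 exercise | (k=4,j=2): S=109.5600, K−S=12.5500, hold=12.5878 ⇒ V=12.5878 continue | (k=4,j=3): S=122.1732, K−S=0.0000, hold=4.2840 ⇒ V=4.2840 continue | (k=4,j=4): S=136.2386, K−S=0.0000, hold=0.6721 ⇒ V=0.6721 continue  boundary S*=98.2490
step 3: (k=3,j=0): S=93.0392, K−S=29.0708, hold=28.5390 ⇒ V=29.0708 exercise | (k=3,j=1): S=103.7504, K−S=18.3596, hold=17.8475 ⇒ V=18.3596 exercise | (k=3,j=2): S=115.6949, K−S=6.4151, hold=8.1800 ⇒ V=8.1800 continue | (k=3,j=3): S=129.0144, K−S=0.0000, hold=2.3719 ⇒ V=2.3719 continue  boundary S*=103.7504
step 2: (k=2,j=0): S=98.2490, K−S=23.8610, hold=23.3292 ⇒ V=23.8610 exercise | (k=2,j=1): S=109.5600, K−S=12.5500, hold=12.9433 ⇒ V=12.9433 continue | (k=2,j=2): S=122.1732, K−S=0.0000, hold=5.0997 ⇒ V=5.0997 continue  boundary S*=98.2490
step 1: (k=1,j=0): S=103.7504, K−S=18.3596, hold=18.0339 ⇒ V=18.3596 exercise | (k=1,j=1): S=115.6949, K−S=6.4151, hold=8.7752 ⇒ V=8.7752 continue  boundary S*=103.7504
step 0: (k=0,j=0): S=109.5600, K−S=12.5500, hold=13.2553 ⇒ V=13.2553 continue  boundary S*=-

price = 13.2553
boundary = - 103.7504 98.2490 103.7504 98.2490 103.7504 109.5600 115.6949
tree:
13.2553
18.3596 8.7752
23.8610 12.9433 5.0997
29.0708 18.3596 8.1800 2.3719
34.0043 23.8610 12.5878 4.2840 0.6721
38.6762 29.0708 18.3596 7.5018 1.4257 0.0000
43.1004 34.0043 23.8610 12.5500 3.0243 0.0000 0.0000
47.2900 38.6762 29.0708 18.3596 6.4151 0.0000 0.0000 0.0000
51.2574 43.1004 34.0043 23.8610 12.5500 0.0000 0.0000 0.0000 0.0000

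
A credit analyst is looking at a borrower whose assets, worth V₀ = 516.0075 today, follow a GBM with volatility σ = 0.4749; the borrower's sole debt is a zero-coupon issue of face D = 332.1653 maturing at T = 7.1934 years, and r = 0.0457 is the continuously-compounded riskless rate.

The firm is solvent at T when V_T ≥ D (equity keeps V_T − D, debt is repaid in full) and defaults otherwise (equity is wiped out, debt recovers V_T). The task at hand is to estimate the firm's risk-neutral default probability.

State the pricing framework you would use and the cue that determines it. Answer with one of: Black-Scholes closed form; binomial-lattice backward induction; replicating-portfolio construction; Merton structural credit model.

framework: Merton structural credit model

Key observation: the question is about default risk generated by asset-value dynamics against a debt face of 332.1653 — the structural framework prices exactly that.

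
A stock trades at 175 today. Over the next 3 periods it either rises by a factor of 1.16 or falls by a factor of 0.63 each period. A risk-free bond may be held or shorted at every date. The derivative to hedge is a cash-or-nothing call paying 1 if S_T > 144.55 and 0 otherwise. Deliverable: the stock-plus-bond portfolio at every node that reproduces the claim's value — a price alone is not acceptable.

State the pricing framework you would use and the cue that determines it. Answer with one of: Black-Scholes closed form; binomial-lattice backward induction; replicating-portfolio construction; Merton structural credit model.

Key observation: the task asks for the hedge itself — share and bond holdings at every node of the 3-period tree on spot 175 with factors 1.16/0.63 — which is exactly what the replicating-portfolio construction produces.

framework: replicating-portfolio construction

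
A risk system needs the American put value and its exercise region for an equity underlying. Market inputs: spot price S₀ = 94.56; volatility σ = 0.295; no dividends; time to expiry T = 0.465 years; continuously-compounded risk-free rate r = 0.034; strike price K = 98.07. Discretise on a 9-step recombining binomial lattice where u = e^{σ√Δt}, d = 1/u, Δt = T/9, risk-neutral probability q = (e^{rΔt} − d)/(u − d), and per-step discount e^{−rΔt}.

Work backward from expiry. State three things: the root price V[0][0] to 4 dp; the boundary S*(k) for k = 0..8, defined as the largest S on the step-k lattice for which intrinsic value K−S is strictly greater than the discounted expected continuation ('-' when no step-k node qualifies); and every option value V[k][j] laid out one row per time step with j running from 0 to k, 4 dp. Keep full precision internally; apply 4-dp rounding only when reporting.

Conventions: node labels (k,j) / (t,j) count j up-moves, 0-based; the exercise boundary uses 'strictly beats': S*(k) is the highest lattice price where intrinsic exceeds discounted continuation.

price = 8.9244
boundary = - - - - 72.3139 77.3292 72.3139 77.3292 82.6922
tree:
8.9244
12.2071 5.6249
16.1977 8.2009 3.0310
20.7896 11.5955 4.7853 1.2615
25.7561 15.8236 7.3461 2.2038 0.3098
30.4460 20.7408 10.8900 3.7760 0.6162 0.0000
34.8318 25.7561 15.4488 6.3026 1.2255 0.0000 0.0000
38.9332 30.4460 20.7408 10.1336 2.4375 0.0000 0.0000 0.0000
42.7685 34.8318 25.7561 15.3778 4.8481 0.0000 0.0000 0.0000 0.0000
46.3551 38.9332 30.4460 20.7408 9.6428 0.0000 0.0000 0.0000 0.0000 0.0000

Δt=0.05167  u=1.06935  d=0.93514  q=0.49634  discount=0.99824
step 9 (expiry): payoffs max(K−S,0) = 46.3551 38.9332 30.4460 20.7408 9.6428 0.0000 0.0000 0.0000 0.0000 0.0000
step 8: (k=8,j=0): S=55.3015, K−S=42.7685, hold=42.5964 ⇒ V=42.7685 exercise | (k=8,j=1): S=63.2382, K−S=34.8318, hold=34.6597 ⇒ V=34.8318 exercise | (k=8,j=2): S=72.3139, K−S=25.7561, hold=25.5839 ⇒ V=25.7561 exercise | (k=8,j=3): S=82.6922, K−S=15.3778, hold=15.2056 ⇒ V=15.3778 exercise | (k=8,j=4): S=94.5600, K−S=3.5100, hold=4.8481 ⇒ V=4.8481 continue | (k=8,j=5): S=108.1310, K−S=0.0000, hold=0.0000 ⇒ V=0.0000 continue | (k=8,j=6): S=123.6496, K−S=0.0000, hold=0.0000 ⇒ V=0.0000 continue | (k=8,j=7): S=141.3955, K−S=0.0000, hold=0.0000 ⇒ V=0.0000 continue | (k=8,j=8): S=161.6882, K−S=0.0000, hold=0.0000 ⇒ V=0.0000 continue  boundary S*=82.6922
step 7: (k=7,j=0): S=59.1368, K−S=38.9332, hold=38.7611 ⇒ V=38.9332 exercise | (k=7,j=1): S=67.6240, K−S=30.4460, hold=30.2739 ⇒ V=30.4460 exercise | (k=7,j=2): S=77.3292, K−S=20.7408, hold=20.5687 ⇒ V=20.7408 exercise | (k=7,j=3): S=88.4272, K−S=9.6428, hold=10.1336 ⇒ V=10.1336 continue | (k=7,j=4): S=101.1181, K−S=0.0000, hold=2.4375 ⇒ V=2.4375 continue | (k=7,j=5): S=115.6303, K−S=0.0000, hold=0.0000 ⇒ V=0.0000 continue | (k=7,j=6): S=132.2252, K−S=0.0000, hold=0.0000 ⇒ V=0.0000 continue | (k=7,j=7): S=151.2018, K−S=0.0000, hold=0.0000 ⇒ V=0.0000 continue  boundary S*=77.3292
step 6: (k=6,j=0): S=63.2382, K−S=34.8318, hold=34.6597 ⇒ V=34.8318 exercise | (k=6,j=1): S=72.3139, K−S=25.7561, hold=25.5839 ⇒ V=25.7561 exercise | (k=6,j=2): S=82.6922, K−S=15.3778, hold=15.4488 ⇒ V=15.4488 continue | (k=6,j=3): S=94.5600, K−S=3.5100, hold=6.3026 ⇒ V=6.3026 continue | (k=6,j=4): S=108.1310, K−S=0.0000, hold=1.2255 ⇒ V=1.2255 continue | (k=6,j=5): S=123.6496, K−S=0.0000, hold=0.0000 ⇒ V=0.0000 continue | (k=6,j=6): S=141.3955, K−S=0.0000, hold=0.0000 ⇒ V=0.0000 continue  boundary S*=72.3139
step 5: (k=5,j=0): S=67.6240, K−S=30.4460, hold=30.2739 ⇒ V=30.4460 exercise | (k=5,j=1): S=77.3292, K−S=20.7408, hold=20.6039 ⇒ V=20.7408 exercise | (k=5,j=2): S=88.4272, K−S=9.6428, hold=10.8900 ⇒ V=10.8900 continue | (k=5,j=3): S=101.1181, K−S=0.0000, hold=3.7760 ⇒ V=3.7760 continue | (k=5,j=4): S=115.6303, K−S=0.0000, hold=0.6162 ⇒ V=0.6162 continue | (k=5,j=5): S=132.2252, K−S=0.0000, hold=0.0000 ⇒ V=0.0000 continue  boundary S*=77.3292
step 4: (k=4,j=0): S=72.3139, K−S=25.7561, hold=25.5839 ⇒ V=25.7561 exercise | (k=4,j=1): S=82.6922, K−S=15.3778, hold=15.8236 ⇒ V=15.8236 continue | (k=4,j=2): S=94.5600, K−S=3.5100, hold=7.3461 ⇒ V=7.3461 continue | (k=4,j=3): S=108.1310, K−S=0.0000, hold=2.2038 ⇒ V=2.2038 continue | (k=4,j=4): S=123.6496, K−S=0.0000, hold=0.3098 ⇒ V=0.3098 continue  boundary S*=72.3139
step 3: (k=3,j=0): S=77.3292, K−S=20.7408, hold=20.7896 ⇒ V=20.7896 continue | (k=3,j=1): S=88.4272, K−S=9.6428, hold=11.5955 ⇒ V=11.5955 continue | (k=3,j=2): S=101.1181, K−S=0.0000, hold=4.7853 ⇒ V=4.7853 continue | (k=3,j=3): S=115.6303, K−S=0.0000, hold=1.2615 ⇒ V=1.2615 continue  boundary S*=-
step 2: (k=2,j=0): S=82.6922, K−S=15.3778, hold=16.1977 ⇒ V=16.1977 continue | (k=2,j=1): S=94.5600, K−S=3.5100, hold=8.2009 ⇒ V=8.2009 continue | (k=2,j=2): S=108.1310, K−S=0.0000, hold=3.0310 ⇒ V=3.0310 continue  boundary S*=-
step 1: (k=1,j=0): S=88.4272, K−S=9.6428, hold=12.2071 ⇒ V=12.2071 continue | (k=1,j=1): S=101.1181, K−S=0.0000, hold=5.6249 ⇒ V=5.6249 continue  boundary S*=-
step 0: (k=0,j=0): S=94.5600, K−S=3.5100, hold=8.9244 ⇒ V=8.9244 continue  boundary S*=-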